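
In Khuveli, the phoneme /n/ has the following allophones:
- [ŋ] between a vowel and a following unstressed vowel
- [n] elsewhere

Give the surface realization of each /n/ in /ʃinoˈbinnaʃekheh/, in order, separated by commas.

[ŋ], [n], [n]

Occurrence 1 (position 3): between a vowel and a following unstressed vowel → [ŋ].
Occurrence 2 (position 7): no conditioning environment matches → elsewhere allophone [n].
Occurrence 3 (position 8): no conditioning environment matches → elsewhere allophone [n].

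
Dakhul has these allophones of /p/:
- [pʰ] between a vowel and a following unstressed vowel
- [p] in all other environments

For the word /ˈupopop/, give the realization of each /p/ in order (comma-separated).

Occurrence 1 (position 2): between a vowel and a following unstressed vowel → [pʰ].
Occurrence 2 (position 4): between a vowel and a following unstressed vowel → [pʰ].
Occurrence 3 (position 6): no conditioning environment matches → elsewhere allophone [p].

[pʰ], [pʰ], [p]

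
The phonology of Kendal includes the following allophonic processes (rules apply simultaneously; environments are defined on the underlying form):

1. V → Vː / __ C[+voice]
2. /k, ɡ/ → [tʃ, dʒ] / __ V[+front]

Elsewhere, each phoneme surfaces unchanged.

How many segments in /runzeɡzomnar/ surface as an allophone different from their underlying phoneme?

4

Segments that undergo a rule: /u/ → [uː] (rule 1); /e/ → [eː] (rule 1); /o/ → [oː] (rule 1); /a/ → [aː] (rule 1).
All other segments surface unchanged.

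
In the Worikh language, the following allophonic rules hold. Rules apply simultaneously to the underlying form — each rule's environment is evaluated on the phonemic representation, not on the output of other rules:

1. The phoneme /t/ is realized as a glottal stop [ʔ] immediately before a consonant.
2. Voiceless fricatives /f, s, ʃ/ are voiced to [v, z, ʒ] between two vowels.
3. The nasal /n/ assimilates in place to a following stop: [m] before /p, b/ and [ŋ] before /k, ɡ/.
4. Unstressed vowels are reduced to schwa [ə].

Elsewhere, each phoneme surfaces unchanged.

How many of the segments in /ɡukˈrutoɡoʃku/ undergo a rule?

4

Segments that undergo a rule: /u/ → [ə] (rule 4); /o/ → [ə] (rule 4); /o/ → [ə] (rule 4); /u/ → [ə] (rule 4).
All other segments surface unchanged.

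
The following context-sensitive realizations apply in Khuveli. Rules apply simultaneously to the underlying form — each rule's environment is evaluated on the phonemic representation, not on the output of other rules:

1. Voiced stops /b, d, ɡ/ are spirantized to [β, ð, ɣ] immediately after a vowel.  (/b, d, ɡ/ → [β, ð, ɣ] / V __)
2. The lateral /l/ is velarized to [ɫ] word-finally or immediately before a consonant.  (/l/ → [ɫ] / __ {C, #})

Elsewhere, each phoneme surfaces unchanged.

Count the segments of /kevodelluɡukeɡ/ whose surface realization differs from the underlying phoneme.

Segments that undergo a rule: /d/ → [ð] (rule 1); /l/ → [ɫ] (rule 2); /ɡ/ → [ɣ] (rule 1); /ɡ/ → [ɣ] (rule 1).
All other segments surface unchanged.

4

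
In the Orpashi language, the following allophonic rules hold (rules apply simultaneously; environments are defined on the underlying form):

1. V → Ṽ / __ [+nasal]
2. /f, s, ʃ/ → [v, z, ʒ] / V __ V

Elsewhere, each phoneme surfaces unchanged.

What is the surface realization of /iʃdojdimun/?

[iʃdojdĩmũn]

/i/ (word-initial) is in the target of rule 1 but the environment (before a nasal consonant) is not met → [i].
/ʃ/ (between /i/ and /d/) is in the target of rule 2 but the environment (between two vowels) is not met → [ʃ].
/d/ stays [d].
/o/ (between /d/ and /j/) fails the environment for rule 1, so it stays [o].
/j/ — not in any rule's target class → [j].
/d/ (between /j/ and /i/): no rule targets it → [d].
Rule 1 applies to /i/ (between /d/ and /m/: before a nasal consonant) → [ĩ].
/m/ (between /i/ and /u/): no rule targets it → [m].
Rule 1 applies to /u/ (between /m/ and /n/: before a nasal consonant) → [ũ].
/n/ stays [n].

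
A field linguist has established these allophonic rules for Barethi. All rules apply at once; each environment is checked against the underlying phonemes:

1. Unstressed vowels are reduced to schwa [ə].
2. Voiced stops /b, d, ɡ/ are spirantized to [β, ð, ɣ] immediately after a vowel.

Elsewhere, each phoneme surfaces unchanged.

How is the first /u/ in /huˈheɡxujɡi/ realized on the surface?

[ə]

/u/ — between /h/ and /h/, in an unstressed syllable — surfaces as [ə] (rule 1).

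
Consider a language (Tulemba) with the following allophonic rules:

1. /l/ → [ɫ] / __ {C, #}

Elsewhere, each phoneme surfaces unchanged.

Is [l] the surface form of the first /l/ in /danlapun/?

/l/ — between /n/ and /a/; rule 1 does not apply here → [l].
The actual realization is [l], which matches [l].

Yes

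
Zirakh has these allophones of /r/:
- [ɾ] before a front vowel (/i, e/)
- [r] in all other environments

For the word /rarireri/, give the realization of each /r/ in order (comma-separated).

[r], [ɾ], [ɾ], [ɾ]

Occurrence 1 (position 1): no conditioning environment matches → elsewhere allophone [r].
Occurrence 2 (position 3): before a front vowel (/i, e/) → [ɾ].
Occurrence 3 (position 5): before a front vowel (/i, e/) → [ɾ].
Occurrence 4 (position 7): before a front vowel (/i, e/) → [ɾ].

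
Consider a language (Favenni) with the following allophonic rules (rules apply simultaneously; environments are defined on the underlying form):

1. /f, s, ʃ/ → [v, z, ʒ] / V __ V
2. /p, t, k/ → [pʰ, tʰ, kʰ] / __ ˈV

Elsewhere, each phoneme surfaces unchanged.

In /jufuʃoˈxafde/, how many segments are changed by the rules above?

2

Segments that undergo a rule: /f/ → [v] (rule 1); /ʃ/ → [ʒ] (rule 1).
All other segments surface unchanged.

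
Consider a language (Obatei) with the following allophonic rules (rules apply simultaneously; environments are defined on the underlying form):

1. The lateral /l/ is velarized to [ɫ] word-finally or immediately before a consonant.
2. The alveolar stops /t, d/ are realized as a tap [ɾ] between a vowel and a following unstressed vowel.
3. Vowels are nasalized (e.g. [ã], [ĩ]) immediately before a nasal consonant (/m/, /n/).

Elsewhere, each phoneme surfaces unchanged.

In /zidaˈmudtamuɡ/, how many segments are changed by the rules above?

Segments that undergo a rule: /d/ → [ɾ] (rule 2); /a/ → [ã] (rule 3); /a/ → [ã] (rule 3).
All other segments surface unchanged.

3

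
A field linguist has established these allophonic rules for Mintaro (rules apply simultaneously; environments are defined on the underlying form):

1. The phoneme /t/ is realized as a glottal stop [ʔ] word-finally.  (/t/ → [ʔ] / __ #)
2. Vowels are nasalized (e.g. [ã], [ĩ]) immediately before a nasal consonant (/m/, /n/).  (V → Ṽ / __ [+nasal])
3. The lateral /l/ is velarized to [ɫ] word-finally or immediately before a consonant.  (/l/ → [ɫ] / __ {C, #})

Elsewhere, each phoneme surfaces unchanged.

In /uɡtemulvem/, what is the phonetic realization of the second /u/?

/u/ (between /m/ and /l/): rule 2 targets it, but not before a nasal consonant → unchanged [u].

[u]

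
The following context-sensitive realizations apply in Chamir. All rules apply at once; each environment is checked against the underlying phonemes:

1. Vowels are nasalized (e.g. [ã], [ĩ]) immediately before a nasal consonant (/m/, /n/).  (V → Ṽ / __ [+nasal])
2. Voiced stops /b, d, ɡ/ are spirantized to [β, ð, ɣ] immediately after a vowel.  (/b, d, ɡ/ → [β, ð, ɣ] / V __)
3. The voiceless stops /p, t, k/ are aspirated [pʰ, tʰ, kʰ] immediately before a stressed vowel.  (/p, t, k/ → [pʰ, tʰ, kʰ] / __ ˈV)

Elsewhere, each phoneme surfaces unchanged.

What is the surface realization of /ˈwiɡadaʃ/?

[ˈwiɣaðaʃ]

/i/ (between /w/ and /ɡ/) is in the target of rule 1 but the environment (before a nasal consonant) is not met → [i].
Rule 2 applies to /ɡ/ (between /i/ and /a/: immediately after a vowel) → [ɣ].
/a/ — between /ɡ/ and /d/; rule 1 does not apply here → [a].
/d/ — between /a/ and /a/, immediately after a vowel — surfaces as [ð] (rule 2).
/a/ — between /d/ and /ʃ/; rule 1 does not apply here → [a].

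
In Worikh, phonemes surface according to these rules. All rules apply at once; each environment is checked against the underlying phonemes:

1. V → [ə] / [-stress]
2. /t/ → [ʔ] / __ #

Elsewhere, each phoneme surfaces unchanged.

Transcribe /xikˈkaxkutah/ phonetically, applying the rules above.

[xəkˈkaxkətəh]

/x/ (word-initial) is unaffected → [x].
Rule 1 applies to /i/ (between /x/ and /k/: in an unstressed syllable) → [ə].
/k/ (between /i/ and /k/) is unaffected → [k].
/k/ (between /k/ and /a/): no rule targets it → [k].
/a/ (between /k/ and /x/) is in the target of rule 1 but the environment (in an unstressed syllable) is not met → [a].
/x/ — not in any rule's target class → [x].
/k/ (between /x/ and /u/): no rule targets it → [k].
/u/ (between /k/ and /t/): in an unstressed syllable, so rule 1 applies → [ə].
/t/ — between /u/ and /a/; rule 2 does not apply here → [t].
/a/ — between /t/ and /h/, in an unstressed syllable — surfaces as [ə] (rule 1).
/h/ (word-final): no rule targets it → [h].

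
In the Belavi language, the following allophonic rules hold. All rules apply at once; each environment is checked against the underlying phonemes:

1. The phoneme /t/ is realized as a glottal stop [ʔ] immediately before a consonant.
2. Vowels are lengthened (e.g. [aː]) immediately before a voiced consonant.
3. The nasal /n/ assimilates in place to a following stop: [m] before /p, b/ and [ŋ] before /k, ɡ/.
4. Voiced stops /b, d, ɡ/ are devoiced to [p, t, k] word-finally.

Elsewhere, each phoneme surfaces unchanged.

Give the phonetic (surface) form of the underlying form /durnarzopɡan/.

[duːrnaːrzopɡaːn]

/d/ (word-initial) fails the environment for rule 4, so it stays [d].
/u/ (between /d/ and /r/) occurs before a voiced consonant → [uː] by rule 2.
/r/ (between /u/ and /n/): no rule targets it → [r].
/n/ (between /r/ and /a/) is in the target of rule 3 but the environment (before a labial or velar stop) is not met → [n].
/a/ — between /n/ and /r/, before a voiced consonant — surfaces as [aː] (rule 2).
/r/ — not in any rule's target class → [r].
/z/ stays [z].
/o/ — between /z/ and /p/; rule 2 does not apply here → [o].
/p/ — not in any rule's target class → [p].
/ɡ/ (between /p/ and /a/) fails the environment for rule 4, so it stays [ɡ].
/a/ (between /ɡ/ and /n/): before a voiced consonant, so rule 2 applies → [aː].
/n/ (word-final) is in the target of rule 3 but the environment (before a labial or velar stop) is not met → [n].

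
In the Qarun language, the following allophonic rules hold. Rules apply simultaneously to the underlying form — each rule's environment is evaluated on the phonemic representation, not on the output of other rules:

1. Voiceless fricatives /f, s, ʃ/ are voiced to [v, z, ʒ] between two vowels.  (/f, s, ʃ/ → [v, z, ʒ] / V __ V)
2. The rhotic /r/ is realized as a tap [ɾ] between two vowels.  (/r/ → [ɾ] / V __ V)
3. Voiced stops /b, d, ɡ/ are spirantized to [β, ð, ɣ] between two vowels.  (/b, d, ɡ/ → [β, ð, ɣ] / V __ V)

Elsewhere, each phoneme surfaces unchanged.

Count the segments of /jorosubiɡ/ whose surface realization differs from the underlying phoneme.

Segments that undergo a rule: /r/ → [ɾ] (rule 2); /s/ → [z] (rule 1); /b/ → [β] (rule 3).
All other segments surface unchanged.

3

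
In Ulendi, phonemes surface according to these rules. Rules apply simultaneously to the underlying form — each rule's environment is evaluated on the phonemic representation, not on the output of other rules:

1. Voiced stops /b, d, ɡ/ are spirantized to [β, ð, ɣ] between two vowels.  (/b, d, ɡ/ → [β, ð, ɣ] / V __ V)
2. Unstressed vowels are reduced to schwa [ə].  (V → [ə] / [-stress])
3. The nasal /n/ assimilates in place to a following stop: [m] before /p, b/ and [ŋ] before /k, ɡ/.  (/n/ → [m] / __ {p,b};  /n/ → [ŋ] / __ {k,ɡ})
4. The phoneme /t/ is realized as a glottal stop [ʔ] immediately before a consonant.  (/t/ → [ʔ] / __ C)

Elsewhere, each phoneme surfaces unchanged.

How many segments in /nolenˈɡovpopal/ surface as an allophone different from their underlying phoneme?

5

Segments that undergo a rule: /o/ → [ə] (rule 2); /e/ → [ə] (rule 2); /n/ → [ŋ] (rule 3); /o/ → [ə] (rule 2); /a/ → [ə] (rule 2).
All other segments surface unchanged.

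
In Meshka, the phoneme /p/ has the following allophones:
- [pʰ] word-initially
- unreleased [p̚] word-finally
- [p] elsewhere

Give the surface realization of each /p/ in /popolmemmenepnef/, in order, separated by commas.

[pʰ], [p], [p]

Occurrence 1 (position 1): word-initially → [pʰ].
Occurrence 2 (position 3): no conditioning environment matches → elsewhere allophone [p].
Occurrence 3 (position 13): no conditioning environment matches → elsewhere allophone [p].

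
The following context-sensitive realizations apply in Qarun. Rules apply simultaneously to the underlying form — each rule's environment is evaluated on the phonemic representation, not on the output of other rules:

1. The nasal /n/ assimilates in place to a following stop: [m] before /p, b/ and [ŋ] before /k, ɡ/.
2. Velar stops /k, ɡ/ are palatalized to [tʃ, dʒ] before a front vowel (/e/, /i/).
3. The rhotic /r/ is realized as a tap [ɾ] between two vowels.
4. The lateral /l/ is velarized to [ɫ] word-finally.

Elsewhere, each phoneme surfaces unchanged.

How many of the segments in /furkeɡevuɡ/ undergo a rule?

2

Segments that undergo a rule: /k/ → [tʃ] (rule 2); /ɡ/ → [dʒ] (rule 2).
All other segments surface unchanged.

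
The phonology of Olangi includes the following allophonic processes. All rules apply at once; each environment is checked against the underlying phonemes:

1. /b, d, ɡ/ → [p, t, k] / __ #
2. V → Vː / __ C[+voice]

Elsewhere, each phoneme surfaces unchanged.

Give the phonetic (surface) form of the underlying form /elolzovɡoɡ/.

/e/ — word-initial, before a voiced consonant — surfaces as [eː] (rule 2).
/o/ (between /l/ and /l/): before a voiced consonant, so rule 2 applies → [oː].
/o/ (between /z/ and /v/) occurs before a voiced consonant → [oː] by rule 2.
/ɡ/ (between /v/ and /o/) fails the environment for rule 1, so it stays [ɡ].
/o/ — between /ɡ/ and /ɡ/, before a voiced consonant — surfaces as [oː] (rule 2).
/ɡ/ (word-final): word-finally, so rule 1 applies → [k].

[eːloːlzoːvɡoːk]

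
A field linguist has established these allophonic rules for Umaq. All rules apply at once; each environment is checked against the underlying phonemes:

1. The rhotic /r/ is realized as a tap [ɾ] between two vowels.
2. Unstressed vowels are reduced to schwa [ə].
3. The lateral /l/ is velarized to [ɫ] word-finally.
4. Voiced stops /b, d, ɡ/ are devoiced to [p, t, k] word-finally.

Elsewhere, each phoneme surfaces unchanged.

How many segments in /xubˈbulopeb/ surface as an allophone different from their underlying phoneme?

Segments that undergo a rule: /u/ → [ə] (rule 2); /o/ → [ə] (rule 2); /e/ → [ə] (rule 2); /b/ → [p] (rule 4).
All other segments surface unchanged.

4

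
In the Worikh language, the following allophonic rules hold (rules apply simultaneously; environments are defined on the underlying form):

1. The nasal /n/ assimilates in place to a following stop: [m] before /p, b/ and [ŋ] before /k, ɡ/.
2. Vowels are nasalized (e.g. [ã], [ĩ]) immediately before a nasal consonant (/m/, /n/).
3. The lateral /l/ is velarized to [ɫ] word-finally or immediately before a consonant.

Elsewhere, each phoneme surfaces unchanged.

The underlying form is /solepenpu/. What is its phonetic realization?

[solepẽmpu]

/s/ (word-initial) is unaffected → [s].
/o/ (between /s/ and /l/) fails the environment for rule 2, so it stays [o].
/l/ (between /o/ and /e/) is in the target of rule 3 but the environment (word-finally or immediately before a consonant) is not met → [l].
/e/ (between /l/ and /p/) is in the target of rule 2 but the environment (before a nasal consonant) is not met → [e].
/p/ (between /e/ and /e/): no rule targets it → [p].
/e/ (between /p/ and /n/) occurs before a nasal consonant → [ẽ] by rule 2.
Rule 1 applies to /n/ (between /e/ and /p/: before a labial or velar stop) → [m].
/p/ (between /n/ and /u/) is unaffected → [p].
/u/ — word-final; rule 2 does not apply here → [u].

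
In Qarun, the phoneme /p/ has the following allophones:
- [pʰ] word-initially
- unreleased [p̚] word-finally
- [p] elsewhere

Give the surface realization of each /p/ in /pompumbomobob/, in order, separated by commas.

[pʰ], [p]

Occurrence 1 (position 1): word-initially → [pʰ].
Occurrence 2 (position 4): no conditioning environment matches → elsewhere allophone [p].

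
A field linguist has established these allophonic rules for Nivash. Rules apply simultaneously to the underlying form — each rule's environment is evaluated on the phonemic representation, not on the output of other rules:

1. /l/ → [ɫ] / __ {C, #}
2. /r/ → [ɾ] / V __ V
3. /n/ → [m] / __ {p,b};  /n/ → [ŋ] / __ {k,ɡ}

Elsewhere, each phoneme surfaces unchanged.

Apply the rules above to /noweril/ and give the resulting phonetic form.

/n/ (word-initial) is in the target of rule 3 but the environment (before a labial or velar stop) is not met → [n].
/o/ (between /n/ and /w/) is unaffected → [o].
/w/ — not in any rule's target class → [w].
/e/ (between /w/ and /r/): no rule targets it → [e].
/r/ meets the environment for rule 2 (between two vowels) → [ɾ].
/i/ (between /r/ and /l/) is unaffected → [i].
/l/ (word-final) occurs word-finally or immediately before a consonant → [ɫ] by rule 1.

[noweɾiɫ]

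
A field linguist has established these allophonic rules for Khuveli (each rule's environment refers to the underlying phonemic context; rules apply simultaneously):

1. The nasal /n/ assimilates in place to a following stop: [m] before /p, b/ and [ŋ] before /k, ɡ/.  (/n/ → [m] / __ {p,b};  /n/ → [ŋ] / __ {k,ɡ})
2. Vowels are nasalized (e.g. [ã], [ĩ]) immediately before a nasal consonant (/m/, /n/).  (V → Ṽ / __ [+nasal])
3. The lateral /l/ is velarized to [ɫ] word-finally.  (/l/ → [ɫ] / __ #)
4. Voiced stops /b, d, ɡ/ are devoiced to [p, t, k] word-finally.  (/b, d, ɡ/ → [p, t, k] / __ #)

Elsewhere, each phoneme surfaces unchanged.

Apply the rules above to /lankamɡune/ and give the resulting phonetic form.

[lãŋkãmɡũne]

/l/ (word-initial) is in the target of rule 3 but the environment (word-finally) is not met → [l].
/a/ meets the environment for rule 2 (before a nasal consonant) → [ã].
/n/ (between /a/ and /k/): before a labial or velar stop, so rule 1 applies → [ŋ].
/k/ (between /n/ and /a/): no rule targets it → [k].
Rule 2 applies to /a/ (between /k/ and /m/: before a nasal consonant) → [ã].
/m/ — not in any rule's target class → [m].
/ɡ/ (between /m/ and /u/): rule 4 targets it, but not word-finally → unchanged [ɡ].
/u/ (between /ɡ/ and /n/) occurs before a nasal consonant → [ũ] by rule 2.
/n/ (between /u/ and /e/) fails the environment for rule 1, so it stays [n].
/e/ (word-final) is in the target of rule 2 but the environment (before a nasal consonant) is not met → [e].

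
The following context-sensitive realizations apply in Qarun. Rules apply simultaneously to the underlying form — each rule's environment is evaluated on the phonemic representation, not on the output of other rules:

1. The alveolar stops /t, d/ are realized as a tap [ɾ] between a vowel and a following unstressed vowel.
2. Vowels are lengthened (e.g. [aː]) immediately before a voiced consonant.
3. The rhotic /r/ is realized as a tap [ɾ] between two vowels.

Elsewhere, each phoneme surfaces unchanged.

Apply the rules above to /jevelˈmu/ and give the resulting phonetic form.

/e/ meets the environment for rule 2 (before a voiced consonant) → [eː].
/e/ (between /v/ and /l/) occurs before a voiced consonant → [eː] by rule 2.
/u/ (word-final) is in the target of rule 2 but the environment (before a voiced consonant) is not met → [u].

[jeːveːlˈmu]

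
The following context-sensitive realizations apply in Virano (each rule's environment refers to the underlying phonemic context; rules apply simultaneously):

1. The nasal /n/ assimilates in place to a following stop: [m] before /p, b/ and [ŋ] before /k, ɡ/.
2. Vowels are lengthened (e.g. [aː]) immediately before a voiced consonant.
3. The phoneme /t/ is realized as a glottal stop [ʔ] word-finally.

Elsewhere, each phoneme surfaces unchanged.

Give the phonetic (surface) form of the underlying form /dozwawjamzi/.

[doːzwaːwjaːmzi]

/d/ stays [d].
/o/ (between /d/ and /z/): before a voiced consonant, so rule 2 applies → [oː].
/z/ stays [z].
/w/ (between /z/ and /a/) is unaffected → [w].
Rule 2 applies to /a/ (between /w/ and /w/: before a voiced consonant) → [aː].
/w/ (between /a/ and /j/): no rule targets it → [w].
/j/ (between /w/ and /a/): no rule targets it → [j].
/a/ meets the environment for rule 2 (before a voiced consonant) → [aː].
/m/ — not in any rule's target class → [m].
/z/ — not in any rule's target class → [z].
/i/ (word-final) fails the environment for rule 2, so it stays [i].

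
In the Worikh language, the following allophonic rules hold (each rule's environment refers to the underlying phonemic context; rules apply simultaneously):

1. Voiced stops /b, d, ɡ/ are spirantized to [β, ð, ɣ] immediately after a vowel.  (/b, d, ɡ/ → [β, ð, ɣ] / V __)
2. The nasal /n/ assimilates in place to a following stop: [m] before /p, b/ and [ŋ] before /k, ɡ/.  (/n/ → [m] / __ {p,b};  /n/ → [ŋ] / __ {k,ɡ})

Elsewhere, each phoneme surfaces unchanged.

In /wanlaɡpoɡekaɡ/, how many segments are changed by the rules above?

3

Segments that undergo a rule: /ɡ/ → [ɣ] (rule 1); /ɡ/ → [ɣ] (rule 1); /ɡ/ → [ɣ] (rule 1).
All other segments surface unchanged.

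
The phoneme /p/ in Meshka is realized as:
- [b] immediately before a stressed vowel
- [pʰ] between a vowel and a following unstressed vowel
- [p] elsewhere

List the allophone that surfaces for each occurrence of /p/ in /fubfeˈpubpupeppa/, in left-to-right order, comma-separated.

[b], [p], [pʰ], [p], [p]

Occurrence 1 (position 6): immediately before a stressed vowel → [b].
Occurrence 2 (position 9): no conditioning environment matches → elsewhere allophone [p].
Occurrence 3 (position 11): between a vowel and a following unstressed vowel → [pʰ].
Occurrence 4 (position 13): no conditioning environment matches → elsewhere allophone [p].
Occurrence 5 (position 14): no conditioning environment matches → elsewhere allophone [p].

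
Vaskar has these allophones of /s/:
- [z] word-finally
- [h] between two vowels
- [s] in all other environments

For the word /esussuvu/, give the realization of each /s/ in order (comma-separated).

Occurrence 1 (position 2): between two vowels → [h].
Occurrence 2 (position 4): no conditioning environment matches → elsewhere allophone [s].
Occurrence 3 (position 5): no conditioning environment matches → elsewhere allophone [s].

[h], [s], [s]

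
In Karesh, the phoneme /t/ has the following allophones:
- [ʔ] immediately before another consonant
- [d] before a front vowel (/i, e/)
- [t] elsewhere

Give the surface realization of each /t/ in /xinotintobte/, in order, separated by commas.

[d], [t], [d]

Occurrence 1 (position 5): before a front vowel (/i, e/) → [d].
Occurrence 2 (position 8): no conditioning environment matches → elsewhere allophone [t].
Occurrence 3 (position 11): before a front vowel (/i, e/) → [d].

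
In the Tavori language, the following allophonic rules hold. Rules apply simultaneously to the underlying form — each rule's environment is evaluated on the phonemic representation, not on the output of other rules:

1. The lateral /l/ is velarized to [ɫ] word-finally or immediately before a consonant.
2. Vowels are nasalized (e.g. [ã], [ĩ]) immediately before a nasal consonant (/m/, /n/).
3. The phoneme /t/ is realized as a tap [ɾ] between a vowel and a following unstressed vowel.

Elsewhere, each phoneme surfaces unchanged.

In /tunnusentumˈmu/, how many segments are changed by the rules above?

3

Segments that undergo a rule: /u/ → [ũ] (rule 2); /e/ → [ẽ] (rule 2); /u/ → [ũ] (rule 2).
All other segments surface unchanged.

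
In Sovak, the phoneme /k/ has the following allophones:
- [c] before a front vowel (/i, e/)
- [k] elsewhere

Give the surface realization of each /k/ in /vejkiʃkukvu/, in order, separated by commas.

Occurrence 1 (position 4): before a front vowel → [c].
Occurrence 2 (position 7): no conditioning environment matches → elsewhere allophone [k].
Occurrence 3 (position 9): no conditioning environment matches → elsewhere allophone [k].

[c], [k], [k]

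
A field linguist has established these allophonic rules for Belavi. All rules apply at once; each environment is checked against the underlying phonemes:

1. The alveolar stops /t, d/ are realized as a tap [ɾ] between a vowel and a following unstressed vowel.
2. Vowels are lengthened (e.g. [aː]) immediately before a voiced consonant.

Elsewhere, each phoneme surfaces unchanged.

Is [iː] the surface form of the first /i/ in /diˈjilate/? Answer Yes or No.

/i/ (between /d/ and /j/): before a voiced consonant, so rule 2 applies → [iː].
The actual realization is [iː], which matches [iː].

Yes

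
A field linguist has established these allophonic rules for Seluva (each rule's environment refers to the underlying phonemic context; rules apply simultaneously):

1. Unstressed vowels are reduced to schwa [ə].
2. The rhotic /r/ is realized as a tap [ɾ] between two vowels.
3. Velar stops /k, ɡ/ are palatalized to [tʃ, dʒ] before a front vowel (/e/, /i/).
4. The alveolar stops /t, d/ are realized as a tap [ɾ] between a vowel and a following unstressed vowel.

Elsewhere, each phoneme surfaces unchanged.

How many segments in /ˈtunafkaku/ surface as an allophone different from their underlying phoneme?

3

Segments that undergo a rule: /a/ → [ə] (rule 1); /a/ → [ə] (rule 1); /u/ → [ə] (rule 1).
All other segments surface unchanged.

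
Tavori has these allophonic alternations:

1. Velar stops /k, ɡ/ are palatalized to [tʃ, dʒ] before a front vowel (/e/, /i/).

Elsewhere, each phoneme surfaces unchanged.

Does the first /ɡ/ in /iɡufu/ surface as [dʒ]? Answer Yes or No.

/ɡ/ (between /i/ and /u/) fails the environment for rule 1, so it stays [ɡ].
The actual realization is [ɡ], not [dʒ].

No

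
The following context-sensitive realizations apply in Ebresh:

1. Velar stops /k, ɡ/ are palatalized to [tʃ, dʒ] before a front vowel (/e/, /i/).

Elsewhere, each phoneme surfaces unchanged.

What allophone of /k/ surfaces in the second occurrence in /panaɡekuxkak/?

/k/ (between /x/ and /a/): rule 1 targets it, but not before a front vowel → unchanged [k].

[k]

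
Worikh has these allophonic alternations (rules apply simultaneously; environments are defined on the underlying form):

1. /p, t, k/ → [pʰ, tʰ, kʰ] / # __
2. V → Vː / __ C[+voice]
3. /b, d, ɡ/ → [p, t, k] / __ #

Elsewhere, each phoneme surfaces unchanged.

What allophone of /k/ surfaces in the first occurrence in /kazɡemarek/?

[kʰ]

/k/ (word-initial): word-initially, so rule 1 applies → [kʰ].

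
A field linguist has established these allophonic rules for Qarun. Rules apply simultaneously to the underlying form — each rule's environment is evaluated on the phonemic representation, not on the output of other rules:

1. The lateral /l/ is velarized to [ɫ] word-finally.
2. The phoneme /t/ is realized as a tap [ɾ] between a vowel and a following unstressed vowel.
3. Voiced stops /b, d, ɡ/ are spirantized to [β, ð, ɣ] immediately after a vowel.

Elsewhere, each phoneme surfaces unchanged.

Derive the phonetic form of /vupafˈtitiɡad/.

/v/ — not in any rule's target class → [v].
/u/ — not in any rule's target class → [u].
/p/ stays [p].
/a/ (between /p/ and /f/): no rule targets it → [a].
/f/ (between /a/ and /t/): no rule targets it → [f].
/t/ (between /f/ and /i/): rule 2 targets it, but not between a vowel and a following unstressed vowel → unchanged [t].
/i/ (between /t/ and /t/) is unaffected → [i].
/t/ meets the environment for rule 2 (between a vowel and a following unstressed vowel) → [ɾ].
/i/ stays [i].
/ɡ/ — between /i/ and /a/, immediately after a vowel — surfaces as [ɣ] (rule 3).
/a/ stays [a].
/d/ meets the environment for rule 3 (immediately after a vowel) → [ð].

[vupafˈtiɾiɣað]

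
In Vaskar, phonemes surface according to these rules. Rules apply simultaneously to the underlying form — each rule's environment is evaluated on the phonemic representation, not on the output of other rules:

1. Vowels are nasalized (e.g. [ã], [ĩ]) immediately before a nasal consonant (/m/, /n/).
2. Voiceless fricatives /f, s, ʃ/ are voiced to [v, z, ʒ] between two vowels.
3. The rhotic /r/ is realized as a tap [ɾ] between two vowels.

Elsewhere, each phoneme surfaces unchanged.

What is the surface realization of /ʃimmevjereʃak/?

/ʃ/ (word-initial): rule 2 targets it, but not between two vowels → unchanged [ʃ].
Rule 1 applies to /i/ (between /ʃ/ and /m/: before a nasal consonant) → [ĩ].
/m/ (between /i/ and /m/): no rule targets it → [m].
/m/ (between /m/ and /e/) is unaffected → [m].
/e/ — between /m/ and /v/; rule 1 does not apply here → [e].
/v/ (between /e/ and /j/) is unaffected → [v].
/j/ (between /v/ and /e/) is unaffected → [j].
/e/ — between /j/ and /r/; rule 1 does not apply here → [e].
Rule 3 applies to /r/ (between /e/ and /e/: between two vowels) → [ɾ].
/e/ (between /r/ and /ʃ/) is in the target of rule 1 but the environment (before a nasal consonant) is not met → [e].
/ʃ/ (between /e/ and /a/): between two vowels, so rule 2 applies → [ʒ].
/a/ (between /ʃ/ and /k/): rule 1 targets it, but not before a nasal consonant → unchanged [a].
/k/ (word-final) is unaffected → [k].

[ʃĩmmevjeɾeʒak]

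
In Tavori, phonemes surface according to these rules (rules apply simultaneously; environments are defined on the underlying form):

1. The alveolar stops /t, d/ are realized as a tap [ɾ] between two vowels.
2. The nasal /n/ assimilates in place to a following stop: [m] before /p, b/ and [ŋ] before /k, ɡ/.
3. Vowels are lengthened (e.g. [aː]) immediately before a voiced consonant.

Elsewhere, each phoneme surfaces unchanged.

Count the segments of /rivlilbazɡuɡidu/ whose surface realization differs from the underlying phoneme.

Segments that undergo a rule: /i/ → [iː] (rule 3); /i/ → [iː] (rule 3); /a/ → [aː] (rule 3); /u/ → [uː] (rule 3); /i/ → [iː] (rule 3); /d/ → [ɾ] (rule 1).
All other segments surface unchanged.

6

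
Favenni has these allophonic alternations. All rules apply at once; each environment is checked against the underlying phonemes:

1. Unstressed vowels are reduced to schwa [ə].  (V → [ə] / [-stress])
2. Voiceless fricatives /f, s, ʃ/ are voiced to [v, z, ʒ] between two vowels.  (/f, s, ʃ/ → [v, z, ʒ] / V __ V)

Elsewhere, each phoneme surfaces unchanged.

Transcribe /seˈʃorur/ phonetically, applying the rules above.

/s/ (word-initial) fails the environment for rule 2, so it stays [s].
/e/ (between /s/ and /ʃ/): in an unstressed syllable, so rule 1 applies → [ə].
Rule 2 applies to /ʃ/ (between /e/ and /o/: between two vowels) → [ʒ].
/o/ (between /ʃ/ and /r/): rule 1 targets it, but not in an unstressed syllable → unchanged [o].
/r/ (between /o/ and /u/) is unaffected → [r].
/u/ meets the environment for rule 1 (in an unstressed syllable) → [ə].
/r/ — not in any rule's target class → [r].

[səˈʒorər]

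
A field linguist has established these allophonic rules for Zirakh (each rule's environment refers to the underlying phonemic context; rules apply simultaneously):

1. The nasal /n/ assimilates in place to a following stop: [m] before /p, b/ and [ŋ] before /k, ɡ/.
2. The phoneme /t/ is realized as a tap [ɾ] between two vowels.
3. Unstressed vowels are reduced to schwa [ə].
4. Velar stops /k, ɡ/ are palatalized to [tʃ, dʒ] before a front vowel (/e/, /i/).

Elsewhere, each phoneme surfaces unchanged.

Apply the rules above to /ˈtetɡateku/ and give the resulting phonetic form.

/t/ — word-initial; rule 2 does not apply here → [t].
/e/ — between /t/ and /t/; rule 3 does not apply here → [e].
/t/ (between /e/ and /ɡ/) fails the environment for rule 2, so it stays [t].
/ɡ/ (between /t/ and /a/) is in the target of rule 4 but the environment (before a front vowel) is not met → [ɡ].
Rule 3 applies to /a/ (between /ɡ/ and /t/: in an unstressed syllable) → [ə].
/t/ (between /a/ and /e/) occurs between two vowels → [ɾ] by rule 2.
Rule 3 applies to /e/ (between /t/ and /k/: in an unstressed syllable) → [ə].
/k/ (between /e/ and /u/): rule 4 targets it, but not before a front vowel → unchanged [k].
/u/ (word-final) occurs in an unstressed syllable → [ə] by rule 3.

[ˈtetɡəɾəkə]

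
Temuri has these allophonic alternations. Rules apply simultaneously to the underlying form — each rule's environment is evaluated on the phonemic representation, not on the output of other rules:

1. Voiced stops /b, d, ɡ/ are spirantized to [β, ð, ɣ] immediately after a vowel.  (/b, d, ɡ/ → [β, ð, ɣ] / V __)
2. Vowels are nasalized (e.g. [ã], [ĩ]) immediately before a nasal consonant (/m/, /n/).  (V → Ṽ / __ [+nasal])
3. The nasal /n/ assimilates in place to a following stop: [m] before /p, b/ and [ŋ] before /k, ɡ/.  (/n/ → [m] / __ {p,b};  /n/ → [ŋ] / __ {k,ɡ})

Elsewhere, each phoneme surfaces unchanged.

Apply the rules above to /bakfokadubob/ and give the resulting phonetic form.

/b/ (word-initial): rule 1 targets it, but not immediately after a vowel → unchanged [b].
/a/ (between /b/ and /k/) is in the target of rule 2 but the environment (before a nasal consonant) is not met → [a].
/k/ (between /a/ and /f/): no rule targets it → [k].
/f/ stays [f].
/o/ (between /f/ and /k/) fails the environment for rule 2, so it stays [o].
/k/ (between /o/ and /a/): no rule targets it → [k].
/a/ (between /k/ and /d/): rule 2 targets it, but not before a nasal consonant → unchanged [a].
/d/ — between /a/ and /u/, immediately after a vowel — surfaces as [ð] (rule 1).
/u/ (between /d/ and /b/) fails the environment for rule 2, so it stays [u].
/b/ (between /u/ and /o/) occurs immediately after a vowel → [β] by rule 1.
/o/ (between /b/ and /b/) is in the target of rule 2 but the environment (before a nasal consonant) is not met → [o].
/b/ meets the environment for rule 1 (immediately after a vowel) → [β].

[bakfokaðuβoβ]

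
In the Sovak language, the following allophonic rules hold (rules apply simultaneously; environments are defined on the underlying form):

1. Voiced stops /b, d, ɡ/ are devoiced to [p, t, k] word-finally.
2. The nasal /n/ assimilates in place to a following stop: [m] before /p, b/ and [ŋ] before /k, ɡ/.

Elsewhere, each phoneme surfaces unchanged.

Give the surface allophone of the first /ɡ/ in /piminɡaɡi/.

[ɡ]

/ɡ/ (between /n/ and /a/) is in the target of rule 1 but the environment (word-finally) is not met → [ɡ].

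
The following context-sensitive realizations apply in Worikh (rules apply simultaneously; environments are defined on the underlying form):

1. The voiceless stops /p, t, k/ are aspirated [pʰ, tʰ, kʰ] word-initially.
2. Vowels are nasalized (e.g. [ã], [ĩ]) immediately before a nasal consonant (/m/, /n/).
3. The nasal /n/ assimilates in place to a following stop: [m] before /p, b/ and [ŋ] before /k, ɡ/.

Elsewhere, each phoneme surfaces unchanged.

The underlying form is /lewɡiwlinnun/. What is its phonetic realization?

/l/ (word-initial) is unaffected → [l].
/e/ (between /l/ and /w/) is in the target of rule 2 but the environment (before a nasal consonant) is not met → [e].
/w/ — not in any rule's target class → [w].
/ɡ/ (between /w/ and /i/) is unaffected → [ɡ].
/i/ (between /ɡ/ and /w/) is in the target of rule 2 but the environment (before a nasal consonant) is not met → [i].
/w/ — not in any rule's target class → [w].
/l/ (between /w/ and /i/): no rule targets it → [l].
Rule 2 applies to /i/ (between /l/ and /n/: before a nasal consonant) → [ĩ].
/n/ (between /i/ and /n/) is in the target of rule 3 but the environment (before a labial or velar stop) is not met → [n].
/n/ (between /n/ and /u/) is in the target of rule 3 but the environment (before a labial or velar stop) is not met → [n].
/u/ meets the environment for rule 2 (before a nasal consonant) → [ũ].
/n/ (word-final): rule 3 targets it, but not before a labial or velar stop → unchanged [n].

[lewɡiwlĩnnũn]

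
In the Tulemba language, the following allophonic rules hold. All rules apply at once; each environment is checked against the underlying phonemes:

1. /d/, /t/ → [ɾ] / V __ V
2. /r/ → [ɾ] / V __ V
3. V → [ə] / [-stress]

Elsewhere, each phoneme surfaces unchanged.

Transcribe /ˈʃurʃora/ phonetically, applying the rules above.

[ˈʃurʃəɾə]

/ʃ/ — not in any rule's target class → [ʃ].
/u/ (between /ʃ/ and /r/) is in the target of rule 3 but the environment (in an unstressed syllable) is not met → [u].
/r/ — between /u/ and /ʃ/; rule 2 does not apply here → [r].
/ʃ/ — not in any rule's target class → [ʃ].
/o/ (between /ʃ/ and /r/) occurs in an unstressed syllable → [ə] by rule 3.
/r/ (between /o/ and /a/) occurs between two vowels → [ɾ] by rule 2.
/a/ — word-final, in an unstressed syllable — surfaces as [ə] (rule 3).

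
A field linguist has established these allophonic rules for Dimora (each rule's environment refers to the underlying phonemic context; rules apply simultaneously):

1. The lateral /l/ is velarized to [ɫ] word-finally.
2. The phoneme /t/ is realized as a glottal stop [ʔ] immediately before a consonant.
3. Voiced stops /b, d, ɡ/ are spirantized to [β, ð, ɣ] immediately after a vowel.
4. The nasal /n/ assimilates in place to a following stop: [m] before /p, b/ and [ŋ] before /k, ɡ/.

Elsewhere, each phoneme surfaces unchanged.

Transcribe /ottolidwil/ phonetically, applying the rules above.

[oʔtoliðwiɫ]

/o/ stays [o].
/t/ (between /o/ and /t/) occurs immediately before a consonant → [ʔ] by rule 2.
/t/ (between /t/ and /o/) is in the target of rule 2 but the environment (immediately before a consonant) is not met → [t].
/o/ — not in any rule's target class → [o].
/l/ (between /o/ and /i/): rule 1 targets it, but not word-finally → unchanged [l].
/i/ (between /l/ and /d/) is unaffected → [i].
/d/ — between /i/ and /w/, immediately after a vowel — surfaces as [ð] (rule 3).
/w/ stays [w].
/i/ stays [i].
/l/ — word-final, word-finally — surfaces as [ɫ] (rule 1).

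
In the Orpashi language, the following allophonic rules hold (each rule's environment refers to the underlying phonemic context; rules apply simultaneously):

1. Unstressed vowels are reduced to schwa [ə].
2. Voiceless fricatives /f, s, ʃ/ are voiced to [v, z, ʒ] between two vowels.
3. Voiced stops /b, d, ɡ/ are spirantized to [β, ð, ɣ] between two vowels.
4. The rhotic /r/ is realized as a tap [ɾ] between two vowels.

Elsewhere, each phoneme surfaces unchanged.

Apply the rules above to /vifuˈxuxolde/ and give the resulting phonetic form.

[vəvəˈxuxəldə]

/v/ (word-initial) is unaffected → [v].
/i/ — between /v/ and /f/, in an unstressed syllable — surfaces as [ə] (rule 1).
/f/ (between /i/ and /u/): between two vowels, so rule 2 applies → [v].
/u/ (between /f/ and /x/): in an unstressed syllable, so rule 1 applies → [ə].
/x/ (between /u/ and /u/) is unaffected → [x].
/u/ (between /x/ and /x/): rule 1 targets it, but not in an unstressed syllable → unchanged [u].
/x/ (between /u/ and /o/): no rule targets it → [x].
Rule 1 applies to /o/ (between /x/ and /l/: in an unstressed syllable) → [ə].
/l/ (between /o/ and /d/) is unaffected → [l].
/d/ — between /l/ and /e/; rule 3 does not apply here → [d].
/e/ (word-final) occurs in an unstressed syllable → [ə] by rule 1.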